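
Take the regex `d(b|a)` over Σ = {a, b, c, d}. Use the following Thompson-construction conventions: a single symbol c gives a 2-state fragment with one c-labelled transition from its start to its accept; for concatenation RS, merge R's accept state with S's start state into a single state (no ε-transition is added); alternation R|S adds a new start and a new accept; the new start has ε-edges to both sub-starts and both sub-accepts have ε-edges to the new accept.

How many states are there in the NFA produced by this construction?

7

By structural recursion:
Each of the 3 symbol leaves contributes a 2-state fragment.
  b|a → 6 states
  d(b|a) → 7 states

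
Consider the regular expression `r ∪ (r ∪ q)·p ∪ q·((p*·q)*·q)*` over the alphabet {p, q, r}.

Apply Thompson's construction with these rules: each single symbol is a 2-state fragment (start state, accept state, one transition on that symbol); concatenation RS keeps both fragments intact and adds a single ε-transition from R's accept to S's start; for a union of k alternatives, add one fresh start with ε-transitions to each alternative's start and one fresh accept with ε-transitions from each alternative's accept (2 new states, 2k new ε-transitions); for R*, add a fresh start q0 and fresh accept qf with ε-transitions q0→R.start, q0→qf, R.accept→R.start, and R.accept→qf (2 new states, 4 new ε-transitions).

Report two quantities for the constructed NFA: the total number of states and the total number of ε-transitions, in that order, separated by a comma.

Building bottom-up:
Each of the 8 symbol leaves contributes 2 states and 0 ε-transitions.
  r ∪ q — 6 states, 4 ε-transitions
  (r ∪ q)·p — 8 states, 5 ε-transitions
  p* — 4 states, 4 ε-transitions
  p*·q — 6 states, 5 ε-transitions
  (p*·q)* — 8 states, 9 ε-transitions
  (p*·q)*·q — 10 states, 10 ε-transitions
  ((p*·q)*·q)* — 12 states, 14 ε-transitions
  q·((p*·q)*·q)* — 14 states, 15 ε-transitions
  r ∪ (r ∪ q)·p ∪ q·((p*·q)*·q)* — 26 states, 26 ε-transitions

26, 26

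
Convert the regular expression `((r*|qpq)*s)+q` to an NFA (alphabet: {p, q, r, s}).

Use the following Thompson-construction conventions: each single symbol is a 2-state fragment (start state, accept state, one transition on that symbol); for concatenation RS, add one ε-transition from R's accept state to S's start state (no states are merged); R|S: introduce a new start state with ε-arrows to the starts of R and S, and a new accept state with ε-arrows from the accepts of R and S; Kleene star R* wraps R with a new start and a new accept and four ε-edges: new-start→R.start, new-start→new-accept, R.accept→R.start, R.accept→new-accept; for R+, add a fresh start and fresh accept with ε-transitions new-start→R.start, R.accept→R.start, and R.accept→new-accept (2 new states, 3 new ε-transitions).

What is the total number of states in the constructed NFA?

20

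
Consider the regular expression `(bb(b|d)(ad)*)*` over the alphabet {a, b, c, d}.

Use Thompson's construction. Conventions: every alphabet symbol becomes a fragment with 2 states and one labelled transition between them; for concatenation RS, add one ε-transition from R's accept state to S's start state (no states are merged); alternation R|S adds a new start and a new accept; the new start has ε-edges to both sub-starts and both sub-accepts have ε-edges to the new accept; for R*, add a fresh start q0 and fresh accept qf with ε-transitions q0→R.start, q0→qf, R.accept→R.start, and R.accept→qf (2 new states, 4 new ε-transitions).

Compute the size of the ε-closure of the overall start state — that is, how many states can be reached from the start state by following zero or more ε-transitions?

Work bottom-up. For each fragment F, track |ε-closure(F.start)| and whether F's accept lies in that closure (i.e. whether F accepts ε). A single-symbol fragment has closure size 1 and does not accept ε.
  b|d → new start ε-reaches every alternative's start; none of them accept ε, so the new accept is not reached: C = 1 + 1 + 1 = 3
  ad → same as the first factor's closure: C = 1
  (ad)* → the star's fresh start ε-reaches both the body's start and the fresh accept: C = 2 + 1 = 3
  bb(b|d)(ad)* → C equals the left operand's closure size = 1 (its accept is not ε-reachable, so the closure stops there)
  (bb(b|d)(ad)*)* → new start has ε-edges to the inner start and to the new accept, so C = 2 + 1 = 3

3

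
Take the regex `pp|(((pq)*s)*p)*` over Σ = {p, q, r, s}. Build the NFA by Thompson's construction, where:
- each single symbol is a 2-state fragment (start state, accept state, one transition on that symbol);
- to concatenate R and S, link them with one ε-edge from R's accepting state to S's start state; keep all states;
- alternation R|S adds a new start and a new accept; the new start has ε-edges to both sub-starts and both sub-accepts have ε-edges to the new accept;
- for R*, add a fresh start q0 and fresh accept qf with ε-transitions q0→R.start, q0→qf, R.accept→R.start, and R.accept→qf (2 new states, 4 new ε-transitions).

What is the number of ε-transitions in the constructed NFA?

20

Bottom-up over the parse tree:
Each of the 6 symbol leaves contributes 0 ε-transitions.
  pp : 1 ε-transition
  pq : 1 ε-transition
  (pq)* : 5 ε-transitions
  (pq)*s : 6 ε-transitions
  ((pq)*s)* : 10 ε-transitions
  ((pq)*s)*p : 11 ε-transitions
  (((pq)*s)*p)* : 15 ε-transitions
  pp|(((pq)*s)*p)* : 20 ε-transitions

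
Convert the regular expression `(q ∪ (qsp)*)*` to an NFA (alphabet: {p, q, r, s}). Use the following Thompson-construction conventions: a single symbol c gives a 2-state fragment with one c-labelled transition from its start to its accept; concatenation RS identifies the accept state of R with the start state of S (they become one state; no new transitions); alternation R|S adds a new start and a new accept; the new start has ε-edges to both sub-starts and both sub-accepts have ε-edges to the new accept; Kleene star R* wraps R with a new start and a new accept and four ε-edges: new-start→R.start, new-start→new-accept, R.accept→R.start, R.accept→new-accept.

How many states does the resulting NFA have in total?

Building bottom-up:
Each of the 4 symbol leaves contributes a 2-state fragment.
  qsp : 4 states
  (qsp)* : 6 states
  q ∪ (qsp)* : 10 states
  (q ∪ (qsp)*)* : 12 states

12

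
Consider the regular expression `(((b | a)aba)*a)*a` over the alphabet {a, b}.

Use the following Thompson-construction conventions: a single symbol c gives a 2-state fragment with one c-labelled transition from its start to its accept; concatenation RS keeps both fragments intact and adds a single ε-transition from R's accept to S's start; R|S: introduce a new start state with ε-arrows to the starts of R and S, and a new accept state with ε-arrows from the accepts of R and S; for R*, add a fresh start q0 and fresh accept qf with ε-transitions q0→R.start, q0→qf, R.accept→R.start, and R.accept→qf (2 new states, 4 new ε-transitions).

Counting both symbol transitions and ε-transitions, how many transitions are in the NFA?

Building bottom-up:
Each of the 7 symbol leaves contributes 1 transition (1 symbol, 0 ε).
  b | a → 6 transitions (2 symbol, 4 ε)
  (b | a)aba → 12 transitions (5 symbol, 7 ε)
  ((b | a)aba)* → 16 transitions (5 symbol, 11 ε)
  ((b | a)aba)*a → 18 transitions (6 symbol, 12 ε)
  (((b | a)aba)*a)* → 22 transitions (6 symbol, 16 ε)
  (((b | a)aba)*a)*a → 24 transitions (7 symbol, 17 ε)

24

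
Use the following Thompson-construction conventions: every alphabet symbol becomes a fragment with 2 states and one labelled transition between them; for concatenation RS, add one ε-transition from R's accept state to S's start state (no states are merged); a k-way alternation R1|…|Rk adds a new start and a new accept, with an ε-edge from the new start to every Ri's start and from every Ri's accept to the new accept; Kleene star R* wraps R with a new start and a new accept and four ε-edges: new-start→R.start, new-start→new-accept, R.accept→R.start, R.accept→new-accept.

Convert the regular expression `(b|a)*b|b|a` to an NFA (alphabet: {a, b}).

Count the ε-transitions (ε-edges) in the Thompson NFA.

Recursing over subexpressions:
Each of the 5 symbol leaves contributes 0 ε-transitions.
  b|a → 4 ε-transitions
  (b|a)* → 8 ε-transitions
  (b|a)*b → 9 ε-transitions
  (b|a)*b|b|a → 15 ε-transitions

15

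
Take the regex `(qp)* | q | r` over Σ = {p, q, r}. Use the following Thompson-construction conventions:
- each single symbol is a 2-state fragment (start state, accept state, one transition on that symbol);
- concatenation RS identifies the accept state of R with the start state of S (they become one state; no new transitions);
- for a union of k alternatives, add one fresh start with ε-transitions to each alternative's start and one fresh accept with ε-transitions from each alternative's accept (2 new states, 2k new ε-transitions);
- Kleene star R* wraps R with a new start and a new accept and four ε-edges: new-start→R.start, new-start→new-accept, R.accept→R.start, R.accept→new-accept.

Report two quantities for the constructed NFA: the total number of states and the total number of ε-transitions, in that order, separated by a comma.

11, 10

Bottom-up over the parse tree:
Each of the 4 symbol leaves contributes 2 states and 0 ε-transitions.
  qp = 3 states, 0 ε-transitions
  (qp)* = 5 states, 4 ε-transitions
  (qp)* | q | r = 11 states, 10 ε-transitions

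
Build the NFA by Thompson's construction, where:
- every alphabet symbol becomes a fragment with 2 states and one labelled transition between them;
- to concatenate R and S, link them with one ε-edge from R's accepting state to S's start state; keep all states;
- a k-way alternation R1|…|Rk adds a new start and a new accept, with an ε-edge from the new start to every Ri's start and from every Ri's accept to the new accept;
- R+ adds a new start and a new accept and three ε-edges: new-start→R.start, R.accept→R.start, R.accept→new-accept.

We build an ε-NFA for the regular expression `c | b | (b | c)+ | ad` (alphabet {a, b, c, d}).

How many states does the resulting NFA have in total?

By structural recursion:
Each of the 6 symbol leaves contributes a 2-state fragment.
  b | c — 6 states
  (b | c)+ — 8 states
  ad — 4 states
  c | b | (b | c)+ | ad — 18 states

18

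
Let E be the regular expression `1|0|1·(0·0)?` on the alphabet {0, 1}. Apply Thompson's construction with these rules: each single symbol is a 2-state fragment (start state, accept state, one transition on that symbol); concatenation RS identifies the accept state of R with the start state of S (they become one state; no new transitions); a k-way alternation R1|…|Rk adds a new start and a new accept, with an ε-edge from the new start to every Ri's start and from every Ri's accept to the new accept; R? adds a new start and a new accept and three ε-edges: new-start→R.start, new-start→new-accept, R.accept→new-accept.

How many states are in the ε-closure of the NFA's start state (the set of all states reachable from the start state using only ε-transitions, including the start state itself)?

Compute the ε-closure size of each fragment's start state recursively; a symbol fragment's start has no outgoing ε-edge, so its closure is just itself (size 1).
  0·0 → same as the first factor's closure: |closure| = 1
  (0·0)? → |closure| = 1 (new start) + 1 (body) + 1 (new accept, via ε) = 3
  1·(0·0)? → |closure| equals the left operand's closure size = 1 (its accept is not ε-reachable, so the closure stops there)
  1|0|1·(0·0)? → |closure| = 1 + 1 + 1 + 1 = 4 (the new accept is not ε-reachable since no branch accepts ε)

4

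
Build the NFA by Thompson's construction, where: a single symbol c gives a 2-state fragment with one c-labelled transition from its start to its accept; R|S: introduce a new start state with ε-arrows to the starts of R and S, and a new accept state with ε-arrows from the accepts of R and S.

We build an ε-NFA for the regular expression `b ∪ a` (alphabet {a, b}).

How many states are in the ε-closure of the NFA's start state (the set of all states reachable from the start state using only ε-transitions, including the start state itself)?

Let C(F) = |ε-closure(F.start)| within fragment F, and note whether F accepts ε. Symbol fragments have C = 1 and do not accept ε. Then:
  b ∪ a : new start ε-reaches every alternative's start; none of them accept ε, so the new accept is not reached: |ε-closure| = 1 + 1 + 1 = 3

3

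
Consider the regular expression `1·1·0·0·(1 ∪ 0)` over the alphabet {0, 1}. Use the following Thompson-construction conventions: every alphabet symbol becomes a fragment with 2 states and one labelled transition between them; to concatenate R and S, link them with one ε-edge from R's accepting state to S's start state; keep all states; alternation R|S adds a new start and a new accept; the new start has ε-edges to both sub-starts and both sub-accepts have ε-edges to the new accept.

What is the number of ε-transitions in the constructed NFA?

Recursing over subexpressions:
Each of the 6 symbol leaves contributes 0 ε-transitions.
  1 ∪ 0 — 4 ε-transitions
  1·1·0·0·(1 ∪ 0) — 8 ε-transitions

8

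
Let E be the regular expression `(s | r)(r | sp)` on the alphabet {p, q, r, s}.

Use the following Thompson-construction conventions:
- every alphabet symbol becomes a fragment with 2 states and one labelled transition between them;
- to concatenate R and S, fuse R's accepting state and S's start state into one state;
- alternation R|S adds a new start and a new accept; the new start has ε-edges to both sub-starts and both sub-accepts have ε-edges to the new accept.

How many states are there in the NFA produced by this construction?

12

By structural recursion:
Each of the 5 symbol leaves contributes a 2-state fragment.
  s | r : 6 states
  sp : 3 states
  r | sp : 7 states
  (s | r)(r | sp) : 12 states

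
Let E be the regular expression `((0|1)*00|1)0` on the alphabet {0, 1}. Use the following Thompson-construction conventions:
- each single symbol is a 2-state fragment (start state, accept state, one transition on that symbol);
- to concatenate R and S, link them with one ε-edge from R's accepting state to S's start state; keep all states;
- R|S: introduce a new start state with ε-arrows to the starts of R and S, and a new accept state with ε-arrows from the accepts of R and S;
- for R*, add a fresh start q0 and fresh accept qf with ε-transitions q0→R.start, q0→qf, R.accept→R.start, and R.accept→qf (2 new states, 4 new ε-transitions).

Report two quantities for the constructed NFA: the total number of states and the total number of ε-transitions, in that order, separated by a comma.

Bottom-up over the parse tree:
Each of the 6 symbol leaves contributes 2 states and 0 ε-transitions.
  0|1 = 6 states, 4 ε-transitions
  (0|1)* = 8 states, 8 ε-transitions
  (0|1)*00 = 12 states, 10 ε-transitions
  (0|1)*00|1 = 16 states, 14 ε-transitions
  ((0|1)*00|1)0 = 18 states, 15 ε-transitions

18, 15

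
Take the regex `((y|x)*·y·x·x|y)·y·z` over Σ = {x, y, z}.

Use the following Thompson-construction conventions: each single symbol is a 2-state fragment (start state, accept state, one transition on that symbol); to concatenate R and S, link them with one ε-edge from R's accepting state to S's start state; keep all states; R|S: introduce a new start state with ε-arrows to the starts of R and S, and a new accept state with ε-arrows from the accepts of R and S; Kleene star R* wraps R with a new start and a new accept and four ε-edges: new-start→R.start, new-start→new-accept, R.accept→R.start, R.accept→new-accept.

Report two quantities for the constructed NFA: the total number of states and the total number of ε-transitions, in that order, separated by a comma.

22, 17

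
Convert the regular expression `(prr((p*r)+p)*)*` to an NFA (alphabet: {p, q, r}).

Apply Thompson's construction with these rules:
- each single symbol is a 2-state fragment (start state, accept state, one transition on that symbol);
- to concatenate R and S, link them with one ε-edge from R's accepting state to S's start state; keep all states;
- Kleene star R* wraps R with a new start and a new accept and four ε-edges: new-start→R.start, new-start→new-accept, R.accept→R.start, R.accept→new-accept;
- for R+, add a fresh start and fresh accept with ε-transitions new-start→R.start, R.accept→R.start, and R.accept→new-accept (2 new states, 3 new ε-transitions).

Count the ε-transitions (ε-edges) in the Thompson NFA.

20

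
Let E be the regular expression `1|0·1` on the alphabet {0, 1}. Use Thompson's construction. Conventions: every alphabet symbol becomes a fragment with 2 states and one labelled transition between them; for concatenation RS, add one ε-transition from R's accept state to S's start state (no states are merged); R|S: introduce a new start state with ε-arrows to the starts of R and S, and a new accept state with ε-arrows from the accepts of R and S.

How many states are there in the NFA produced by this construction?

Recursing over subexpressions:
Each of the 3 symbol leaves contributes a 2-state fragment.
  0·1 → 4 states
  1|0·1 → 8 states

8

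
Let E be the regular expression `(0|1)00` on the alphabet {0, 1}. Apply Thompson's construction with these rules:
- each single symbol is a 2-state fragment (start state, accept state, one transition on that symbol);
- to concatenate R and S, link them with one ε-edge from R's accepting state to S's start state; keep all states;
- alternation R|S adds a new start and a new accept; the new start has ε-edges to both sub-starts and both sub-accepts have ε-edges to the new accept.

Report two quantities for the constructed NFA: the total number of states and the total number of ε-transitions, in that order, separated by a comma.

Recursing over subexpressions:
Each of the 4 symbol leaves contributes 2 states and 0 ε-transitions.
  0|1 → 6 states, 4 ε-transitions
  (0|1)00 → 10 states, 6 ε-transitions

10, 6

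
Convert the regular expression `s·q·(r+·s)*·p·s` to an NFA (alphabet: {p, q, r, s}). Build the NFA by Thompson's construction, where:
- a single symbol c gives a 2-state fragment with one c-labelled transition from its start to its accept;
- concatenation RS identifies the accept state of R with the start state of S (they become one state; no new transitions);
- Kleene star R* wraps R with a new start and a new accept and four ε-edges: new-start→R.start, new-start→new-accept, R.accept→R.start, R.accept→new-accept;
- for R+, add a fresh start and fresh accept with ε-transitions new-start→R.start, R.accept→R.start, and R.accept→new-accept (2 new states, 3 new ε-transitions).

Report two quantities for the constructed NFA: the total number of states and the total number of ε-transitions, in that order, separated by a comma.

11, 7

Bottom-up over the parse tree:
Each of the 6 symbol leaves contributes 2 states and 0 ε-transitions.
  r+ → 4 states, 3 ε-transitions
  r+·s → 5 states, 3 ε-transitions
  (r+·s)* → 7 states, 7 ε-transitions
  s·q·(r+·s)*·p·s → 11 states, 7 ε-transitions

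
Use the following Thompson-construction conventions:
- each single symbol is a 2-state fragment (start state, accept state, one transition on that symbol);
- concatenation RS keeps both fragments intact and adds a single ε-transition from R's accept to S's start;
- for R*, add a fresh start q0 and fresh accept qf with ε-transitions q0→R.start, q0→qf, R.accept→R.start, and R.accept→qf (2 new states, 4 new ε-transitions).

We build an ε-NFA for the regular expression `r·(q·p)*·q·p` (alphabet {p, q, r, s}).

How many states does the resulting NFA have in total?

Building bottom-up:
Each of the 5 symbol leaves contributes a 2-state fragment.
  q·p → 4 states
  (q·p)* → 6 states
  r·(q·p)*·q·p → 12 states

12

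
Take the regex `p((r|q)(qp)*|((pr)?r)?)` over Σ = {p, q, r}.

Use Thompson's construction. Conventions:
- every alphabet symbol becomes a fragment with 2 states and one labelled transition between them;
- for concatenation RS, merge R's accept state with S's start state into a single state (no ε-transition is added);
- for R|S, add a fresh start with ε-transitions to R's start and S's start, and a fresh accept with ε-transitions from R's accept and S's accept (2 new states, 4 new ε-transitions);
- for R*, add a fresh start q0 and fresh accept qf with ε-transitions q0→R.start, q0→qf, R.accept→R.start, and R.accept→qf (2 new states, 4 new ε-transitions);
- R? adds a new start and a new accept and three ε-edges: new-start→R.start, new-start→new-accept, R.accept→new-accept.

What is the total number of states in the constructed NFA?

Building bottom-up:
Each of the 8 symbol leaves contributes a 2-state fragment.
  r|q — 6 states
  qp — 3 states
  (qp)* — 5 states
  (r|q)(qp)* — 10 states
  pr — 3 states
  (pr)? — 5 states
  (pr)?r — 6 states
  ((pr)?r)? — 8 states
  (r|q)(qp)*|((pr)?r)? — 20 states
  p((r|q)(qp)*|((pr)?r)?) — 21 states

21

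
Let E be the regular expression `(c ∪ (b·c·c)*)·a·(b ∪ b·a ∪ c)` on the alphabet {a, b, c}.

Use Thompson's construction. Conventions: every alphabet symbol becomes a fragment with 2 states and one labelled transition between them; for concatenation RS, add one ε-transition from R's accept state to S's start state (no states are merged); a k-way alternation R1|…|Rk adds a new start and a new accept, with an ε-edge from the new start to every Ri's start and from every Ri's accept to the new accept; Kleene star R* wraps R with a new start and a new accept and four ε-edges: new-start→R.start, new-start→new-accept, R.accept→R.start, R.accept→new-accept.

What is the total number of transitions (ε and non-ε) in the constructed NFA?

28

By structural recursion:
Each of the 9 symbol leaves contributes 1 transition (1 symbol, 0 ε).
  b·c·c — 5 transitions (3 symbol, 2 ε)
  (b·c·c)* — 9 transitions (3 symbol, 6 ε)
  c ∪ (b·c·c)* — 14 transitions (4 symbol, 10 ε)
  b·a — 3 transitions (2 symbol, 1 ε)
  b ∪ b·a ∪ c — 11 transitions (4 symbol, 7 ε)
  (c ∪ (b·c·c)*)·a·(b ∪ b·a ∪ c) — 28 transitions (9 symbol, 19 ε)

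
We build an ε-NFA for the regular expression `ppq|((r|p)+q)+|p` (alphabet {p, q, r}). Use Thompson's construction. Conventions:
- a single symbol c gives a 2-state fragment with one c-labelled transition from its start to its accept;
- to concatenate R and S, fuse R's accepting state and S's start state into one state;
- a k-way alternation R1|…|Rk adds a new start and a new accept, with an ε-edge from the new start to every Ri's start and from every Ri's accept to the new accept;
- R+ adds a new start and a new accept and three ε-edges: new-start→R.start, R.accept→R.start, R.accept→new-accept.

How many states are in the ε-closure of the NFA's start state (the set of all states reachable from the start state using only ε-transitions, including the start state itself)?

8

Compute the ε-closure size of each fragment's start state recursively; a symbol fragment's start has no outgoing ε-edge, so its closure is just itself (size 1).
  ppq → |closure| equals the left operand's closure size = 1 (its accept is not ε-reachable, so the closure stops there)
  r|p → |closure| = 1 + 1 + 1 = 3 (the new accept is not ε-reachable since no branch accepts ε)
  (r|p)+ → |closure| = 1 + 3 = 4 (the body doesn't accept ε, so the new accept is not reached)
  (r|p)+q → |closure| equals the left operand's closure size = 4 (its accept is not ε-reachable, so the closure stops there)
  ((r|p)+q)+ → new start ε-reaches only the body's start; the new accept needs a symbol first: |closure| = 1 + 4 = 5
  ppq|((r|p)+q)+|p → |closure| = 1 + 1 + 5 + 1 = 8 (the new accept is not ε-reachable since no branch accepts ε)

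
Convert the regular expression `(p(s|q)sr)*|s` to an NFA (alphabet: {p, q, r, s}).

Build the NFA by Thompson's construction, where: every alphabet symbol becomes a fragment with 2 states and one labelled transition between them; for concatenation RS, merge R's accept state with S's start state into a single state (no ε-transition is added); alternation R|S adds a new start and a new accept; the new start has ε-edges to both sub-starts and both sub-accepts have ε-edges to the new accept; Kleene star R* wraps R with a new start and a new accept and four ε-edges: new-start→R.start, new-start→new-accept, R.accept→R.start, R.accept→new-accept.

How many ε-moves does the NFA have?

12

Per subexpression:
Each of the 6 symbol leaves contributes 0 ε-transitions.
  s|q : 4 ε-transitions
  p(s|q)sr : 4 ε-transitions
  (p(s|q)sr)* : 8 ε-transitions
  (p(s|q)sr)*|s : 12 ε-transitions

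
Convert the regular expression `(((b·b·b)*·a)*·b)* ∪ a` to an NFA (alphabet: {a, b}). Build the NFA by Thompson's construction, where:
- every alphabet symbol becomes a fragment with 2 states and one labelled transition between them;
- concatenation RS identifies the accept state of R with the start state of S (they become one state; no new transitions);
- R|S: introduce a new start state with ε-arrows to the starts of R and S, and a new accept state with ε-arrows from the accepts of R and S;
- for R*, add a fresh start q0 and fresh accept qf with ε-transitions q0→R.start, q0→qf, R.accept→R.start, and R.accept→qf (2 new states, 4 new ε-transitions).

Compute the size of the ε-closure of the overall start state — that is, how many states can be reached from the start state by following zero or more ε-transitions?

10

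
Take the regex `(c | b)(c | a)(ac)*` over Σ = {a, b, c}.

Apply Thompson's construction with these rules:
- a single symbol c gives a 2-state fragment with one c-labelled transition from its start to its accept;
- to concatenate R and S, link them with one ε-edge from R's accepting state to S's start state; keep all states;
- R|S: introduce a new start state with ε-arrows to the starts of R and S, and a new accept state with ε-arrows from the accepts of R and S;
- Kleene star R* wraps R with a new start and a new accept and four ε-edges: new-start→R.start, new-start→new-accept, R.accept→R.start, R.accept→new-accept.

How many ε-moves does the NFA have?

Recursing over subexpressions:
Each of the 6 symbol leaves contributes 0 ε-transitions.
  c | b — 4 ε-transitions
  c | a — 4 ε-transitions
  ac — 1 ε-transition
  (ac)* — 5 ε-transitions
  (c | b)(c | a)(ac)* — 15 ε-transitions

15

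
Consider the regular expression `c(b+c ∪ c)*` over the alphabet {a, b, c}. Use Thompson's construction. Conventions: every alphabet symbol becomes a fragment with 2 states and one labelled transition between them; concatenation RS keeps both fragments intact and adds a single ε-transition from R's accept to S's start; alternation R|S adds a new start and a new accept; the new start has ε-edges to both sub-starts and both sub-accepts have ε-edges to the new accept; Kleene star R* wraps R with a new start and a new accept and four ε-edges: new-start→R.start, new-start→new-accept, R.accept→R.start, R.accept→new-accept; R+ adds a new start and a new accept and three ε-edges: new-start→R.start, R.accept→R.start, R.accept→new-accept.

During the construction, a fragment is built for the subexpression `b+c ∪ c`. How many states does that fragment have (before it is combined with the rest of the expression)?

Fragment for `b+c ∪ c`:
Each of the 3 symbol leaves contributes a 2-state fragment.
  b+ = 4 states
  b+c = 6 states
  b+c ∪ c = 10 states

10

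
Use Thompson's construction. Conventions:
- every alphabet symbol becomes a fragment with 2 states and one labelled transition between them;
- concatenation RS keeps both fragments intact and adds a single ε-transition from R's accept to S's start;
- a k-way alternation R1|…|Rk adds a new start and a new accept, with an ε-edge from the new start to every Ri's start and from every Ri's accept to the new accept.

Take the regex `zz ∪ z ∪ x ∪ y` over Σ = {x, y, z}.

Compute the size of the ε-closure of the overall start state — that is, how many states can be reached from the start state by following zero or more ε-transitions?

5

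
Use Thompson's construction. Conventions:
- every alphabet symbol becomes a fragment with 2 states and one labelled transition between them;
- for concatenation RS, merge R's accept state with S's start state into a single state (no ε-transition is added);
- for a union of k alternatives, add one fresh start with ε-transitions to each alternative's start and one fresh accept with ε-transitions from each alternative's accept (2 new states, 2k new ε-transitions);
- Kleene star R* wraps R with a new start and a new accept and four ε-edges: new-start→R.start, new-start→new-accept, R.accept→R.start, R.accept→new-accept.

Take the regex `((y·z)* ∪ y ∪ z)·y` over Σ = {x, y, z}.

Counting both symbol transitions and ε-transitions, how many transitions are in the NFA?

Building bottom-up:
Each of the 5 symbol leaves contributes 1 transition (1 symbol, 0 ε).
  y·z : 2 transitions (2 symbol, 0 ε)
  (y·z)* : 6 transitions (2 symbol, 4 ε)
  (y·z)* ∪ y ∪ z : 14 transitions (4 symbol, 10 ε)
  ((y·z)* ∪ y ∪ z)·y : 15 transitions (5 symbol, 10 ε)

15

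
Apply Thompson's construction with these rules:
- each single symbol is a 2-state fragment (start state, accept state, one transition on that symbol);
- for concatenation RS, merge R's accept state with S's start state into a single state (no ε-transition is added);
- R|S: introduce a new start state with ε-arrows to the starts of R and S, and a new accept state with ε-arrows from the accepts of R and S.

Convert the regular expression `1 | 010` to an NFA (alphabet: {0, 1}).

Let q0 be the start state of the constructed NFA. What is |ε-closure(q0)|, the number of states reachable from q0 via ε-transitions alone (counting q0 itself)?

3

Let C(F) = |ε-closure(F.start)| within fragment F, and note whether F accepts ε. Symbol fragments have C = 1 and do not accept ε. Then:
  010 — same as the first factor's closure: C = 1
  1 | 010 — C = 1 + 1 + 1 = 3 (the new accept is not ε-reachable since no branch accepts ε)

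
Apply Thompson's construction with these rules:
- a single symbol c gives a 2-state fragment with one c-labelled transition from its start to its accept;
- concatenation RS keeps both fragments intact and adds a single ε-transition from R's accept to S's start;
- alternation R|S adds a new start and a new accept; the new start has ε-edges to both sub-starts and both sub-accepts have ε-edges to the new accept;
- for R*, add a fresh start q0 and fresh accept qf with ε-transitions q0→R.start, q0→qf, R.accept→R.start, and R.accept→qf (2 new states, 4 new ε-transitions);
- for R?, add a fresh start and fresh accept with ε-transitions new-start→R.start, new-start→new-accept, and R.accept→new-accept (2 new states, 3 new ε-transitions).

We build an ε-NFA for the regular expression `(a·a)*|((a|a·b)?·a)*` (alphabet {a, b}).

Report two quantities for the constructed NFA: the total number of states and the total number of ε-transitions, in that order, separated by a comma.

22, 22

Recursing over subexpressions:
Each of the 6 symbol leaves contributes 2 states and 0 ε-transitions.
  a·a → 4 states, 1 ε-transition
  (a·a)* → 6 states, 5 ε-transitions
  a·b → 4 states, 1 ε-transition
  a|a·b → 8 states, 5 ε-transitions
  (a|a·b)? → 10 states, 8 ε-transitions
  (a|a·b)?·a → 12 states, 9 ε-transitions
  ((a|a·b)?·a)* → 14 states, 13 ε-transitions
  (a·a)*|((a|a·b)?·a)* → 22 states, 22 ε-transitions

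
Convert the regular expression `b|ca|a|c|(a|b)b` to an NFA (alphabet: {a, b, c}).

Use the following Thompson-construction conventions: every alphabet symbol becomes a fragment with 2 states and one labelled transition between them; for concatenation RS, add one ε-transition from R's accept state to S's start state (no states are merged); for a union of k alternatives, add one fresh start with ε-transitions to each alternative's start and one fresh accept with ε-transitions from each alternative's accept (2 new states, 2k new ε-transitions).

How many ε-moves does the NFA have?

16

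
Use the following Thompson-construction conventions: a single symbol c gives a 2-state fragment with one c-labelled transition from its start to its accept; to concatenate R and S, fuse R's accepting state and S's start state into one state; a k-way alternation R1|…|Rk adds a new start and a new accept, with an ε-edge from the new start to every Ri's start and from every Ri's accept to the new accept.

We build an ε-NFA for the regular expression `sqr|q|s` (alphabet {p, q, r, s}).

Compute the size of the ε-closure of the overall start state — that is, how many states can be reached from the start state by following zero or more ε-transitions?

Work bottom-up. For each fragment F, track |ε-closure(F.start)| and whether F's accept lies in that closure (i.e. whether F accepts ε). A single-symbol fragment has closure size 1 and does not accept ε.
  sqr — |closure| equals the left operand's closure size = 1 (its accept is not ε-reachable, so the closure stops there)
  sqr|q|s — new start ε-reaches every alternative's start; none of them accept ε, so the new accept is not reached: |closure| = 1 + 1 + 1 + 1 = 4

4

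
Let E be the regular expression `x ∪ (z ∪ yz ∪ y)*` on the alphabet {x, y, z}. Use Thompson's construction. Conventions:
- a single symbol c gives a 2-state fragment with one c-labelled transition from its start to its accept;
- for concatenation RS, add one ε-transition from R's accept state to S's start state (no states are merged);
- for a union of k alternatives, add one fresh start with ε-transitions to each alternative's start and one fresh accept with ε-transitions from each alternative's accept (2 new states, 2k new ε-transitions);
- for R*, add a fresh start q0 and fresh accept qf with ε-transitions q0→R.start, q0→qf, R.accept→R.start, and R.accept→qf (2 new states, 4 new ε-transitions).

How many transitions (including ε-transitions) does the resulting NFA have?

20

Recursing over subexpressions:
Each of the 5 symbol leaves contributes 1 transition (1 symbol, 0 ε).
  yz → 3 transitions (2 symbol, 1 ε)
  z ∪ yz ∪ y → 11 transitions (4 symbol, 7 ε)
  (z ∪ yz ∪ y)* → 15 transitions (4 symbol, 11 ε)
  x ∪ (z ∪ yz ∪ y)* → 20 transitions (5 symbol, 15 ε)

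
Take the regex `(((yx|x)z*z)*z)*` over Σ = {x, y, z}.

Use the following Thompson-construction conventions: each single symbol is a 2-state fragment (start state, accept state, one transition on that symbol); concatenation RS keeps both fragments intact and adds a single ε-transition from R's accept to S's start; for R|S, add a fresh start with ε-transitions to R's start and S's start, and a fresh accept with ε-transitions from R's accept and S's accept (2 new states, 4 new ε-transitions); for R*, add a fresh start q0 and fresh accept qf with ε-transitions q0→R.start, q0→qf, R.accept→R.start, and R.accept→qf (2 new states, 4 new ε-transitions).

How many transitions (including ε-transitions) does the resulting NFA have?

26

Building bottom-up:
Each of the 6 symbol leaves contributes 1 transition (1 symbol, 0 ε).
  yx : 3 transitions (2 symbol, 1 ε)
  yx|x : 8 transitions (3 symbol, 5 ε)
  z* : 5 transitions (1 symbol, 4 ε)
  (yx|x)z*z : 16 transitions (5 symbol, 11 ε)
  ((yx|x)z*z)* : 20 transitions (5 symbol, 15 ε)
  ((yx|x)z*z)*z : 22 transitions (6 symbol, 16 ε)
  (((yx|x)z*z)*z)* : 26 transitions (6 symbol, 20 ε)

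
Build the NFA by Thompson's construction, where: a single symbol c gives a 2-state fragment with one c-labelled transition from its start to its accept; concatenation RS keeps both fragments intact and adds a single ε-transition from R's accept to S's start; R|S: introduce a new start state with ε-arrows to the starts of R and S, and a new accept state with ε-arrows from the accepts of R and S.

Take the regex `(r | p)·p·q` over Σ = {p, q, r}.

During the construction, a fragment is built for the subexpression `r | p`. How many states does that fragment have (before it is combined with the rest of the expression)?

6

Fragment for `r | p`:
Each of the 2 symbol leaves contributes a 2-state fragment.
  r | p — 6 states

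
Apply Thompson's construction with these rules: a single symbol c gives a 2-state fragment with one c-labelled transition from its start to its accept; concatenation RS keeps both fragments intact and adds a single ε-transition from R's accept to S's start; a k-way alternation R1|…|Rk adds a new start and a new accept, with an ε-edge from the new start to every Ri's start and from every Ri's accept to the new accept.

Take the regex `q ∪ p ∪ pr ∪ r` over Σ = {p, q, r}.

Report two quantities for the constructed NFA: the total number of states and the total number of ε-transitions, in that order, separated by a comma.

Per subexpression:
Each of the 5 symbol leaves contributes 2 states and 0 ε-transitions.
  pr — 4 states, 1 ε-transition
  q ∪ p ∪ pr ∪ r — 12 states, 9 ε-transitions

12, 9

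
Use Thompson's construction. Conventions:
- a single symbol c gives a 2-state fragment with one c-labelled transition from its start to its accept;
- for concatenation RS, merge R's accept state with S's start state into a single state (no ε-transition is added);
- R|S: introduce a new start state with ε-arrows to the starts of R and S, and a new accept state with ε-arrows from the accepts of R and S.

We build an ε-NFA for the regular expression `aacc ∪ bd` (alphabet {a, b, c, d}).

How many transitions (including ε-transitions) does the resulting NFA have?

Recursing over subexpressions:
Each of the 6 symbol leaves contributes 1 transition (1 symbol, 0 ε).
  aacc = 4 transitions (4 symbol, 0 ε)
  bd = 2 transitions (2 symbol, 0 ε)
  aacc ∪ bd = 10 transitions (6 symbol, 4 ε)

10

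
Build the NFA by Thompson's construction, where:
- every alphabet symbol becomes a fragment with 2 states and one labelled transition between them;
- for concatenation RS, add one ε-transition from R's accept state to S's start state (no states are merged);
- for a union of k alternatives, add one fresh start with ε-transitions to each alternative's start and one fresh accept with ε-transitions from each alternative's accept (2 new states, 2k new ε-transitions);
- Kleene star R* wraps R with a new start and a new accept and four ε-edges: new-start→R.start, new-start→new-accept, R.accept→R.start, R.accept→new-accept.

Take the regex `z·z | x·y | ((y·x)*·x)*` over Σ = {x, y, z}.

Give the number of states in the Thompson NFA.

By structural recursion:
Each of the 7 symbol leaves contributes a 2-state fragment.
  z·z → 4 states
  x·y → 4 states
  y·x → 4 states
  (y·x)* → 6 states
  (y·x)*·x → 8 states
  ((y·x)*·x)* → 10 states
  z·z | x·y | ((y·x)*·x)* → 20 states

20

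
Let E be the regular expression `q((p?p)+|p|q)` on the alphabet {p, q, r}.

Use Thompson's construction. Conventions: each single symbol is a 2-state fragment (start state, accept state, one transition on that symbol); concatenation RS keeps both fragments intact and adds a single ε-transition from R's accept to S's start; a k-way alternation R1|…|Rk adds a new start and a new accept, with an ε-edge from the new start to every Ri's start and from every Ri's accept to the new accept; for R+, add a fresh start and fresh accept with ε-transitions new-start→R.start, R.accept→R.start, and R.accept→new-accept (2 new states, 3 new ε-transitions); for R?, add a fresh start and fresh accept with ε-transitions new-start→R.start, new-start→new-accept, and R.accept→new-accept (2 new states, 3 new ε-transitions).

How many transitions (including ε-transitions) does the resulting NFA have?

19

Bottom-up over the parse tree:
Each of the 5 symbol leaves contributes 1 transition (1 symbol, 0 ε).
  p? : 4 transitions (1 symbol, 3 ε)
  p?p : 6 transitions (2 symbol, 4 ε)
  (p?p)+ : 9 transitions (2 symbol, 7 ε)
  (p?p)+|p|q : 17 transitions (4 symbol, 13 ε)
  q((p?p)+|p|q) : 19 transitions (5 symbol, 14 ε)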